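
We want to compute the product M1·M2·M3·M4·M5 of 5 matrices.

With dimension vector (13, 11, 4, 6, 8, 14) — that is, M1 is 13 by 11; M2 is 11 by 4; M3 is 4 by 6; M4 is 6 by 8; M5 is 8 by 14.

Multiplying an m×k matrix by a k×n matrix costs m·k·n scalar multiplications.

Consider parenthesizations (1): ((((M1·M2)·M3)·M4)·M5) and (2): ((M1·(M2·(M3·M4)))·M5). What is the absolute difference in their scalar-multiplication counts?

Order (1) = ((((M1·M2)·M3)·M4)·M5): (M1·M2): 13×11 by 11×4 → 13×4, cost 13·11·4 = 572; ((M1·M2)·M3): 13×4 by 4×6 → 13×6, cost 13·4·6 = 312; cumulative 884; (((M1·M2)·M3)·M4): 13×6 by 6×8 → 13×8, cost 13·6·8 = 624; cumulative 1508; ((((M1·M2)·M3)·M4)·M5): 13×8 by 8×14 → 13×14, cost 13·8·14 = 1456; cumulative 2964. Total 2964.
Order (2) = ((M1·(M2·(M3·M4)))·M5): (M3·M4): 4×6 by 6×8 → 4×8, cost 4·6·8 = 192; (M2·(M3·M4)): 11×4 by 4×8 → 11×8, cost 11·4·8 = 352; cumulative 544; (M1·(M2·(M3·M4))): 13×11 by 11×8 → 13×8, cost 13·11·8 = 1144; cumulative 1688; ((M1·(M2·(M3·M4)))·M5): 13×8 by 8×14 → 13×14, cost 13·8·14 = 1456; cumulative 3144. Total 3144.
Difference: |2964 − 3144| = 180.

180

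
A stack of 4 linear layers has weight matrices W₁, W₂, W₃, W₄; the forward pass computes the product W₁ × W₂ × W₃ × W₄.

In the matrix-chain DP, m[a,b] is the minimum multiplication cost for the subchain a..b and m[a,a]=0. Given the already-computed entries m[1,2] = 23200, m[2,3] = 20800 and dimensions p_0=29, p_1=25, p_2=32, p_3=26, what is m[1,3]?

39650

m[1,3] = min over k∈[1,2] of m[1,k]+m[k+1,3]+p_{0}·p_k·p_{3}.
k=1: 0 + 20800 + 29·25·26 = 39650; k=2: 23200 + 0 + 29·32·26 = 47328.
Minimum: 39650 at k=1.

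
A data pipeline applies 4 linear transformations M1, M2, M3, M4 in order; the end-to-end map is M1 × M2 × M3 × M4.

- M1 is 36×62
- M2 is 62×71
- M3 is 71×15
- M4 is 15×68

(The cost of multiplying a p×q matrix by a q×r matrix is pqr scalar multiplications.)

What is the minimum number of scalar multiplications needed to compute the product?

136230

Adjacent pairs: M1M2 = 36·62·71 = 158472; M2M3 = 62·71·15 = 66030; M3M4 = 71·15·68 = 72420.
Length 3: M1..M3: k=1: 0+66030+36·62·15=99510; k=2: 158472+0+36·71·15=196812 → min 99510 | M2..M4: k=2: 0+72420+62·71·68=371756; k=3: 66030+0+62·15·68=129270 → min 129270.
Length 4: M1..M4: k=1: 0+129270+36·62·68=281046; k=2: 158472+72420+36·71·68=404700; k=3: 99510+0+36·15·68=136230 → min 136230.
Optimal order: ((M1 × (M2 × M3)) × M4) with cost 136230.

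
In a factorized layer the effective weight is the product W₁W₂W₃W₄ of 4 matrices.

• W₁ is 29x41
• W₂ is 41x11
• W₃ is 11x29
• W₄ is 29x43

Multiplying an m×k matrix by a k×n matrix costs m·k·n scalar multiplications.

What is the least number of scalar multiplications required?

40513

Adjacent pairs: W₁W₂ = 29·41·11 = 13079; W₂W₃ = 41·11·29 = 13079; W₃W₄ = 11·29·43 = 13717.
Length 3: W₁..W₃: k=1: 0+13079+29·41·29=47560; k=2: 13079+0+29·11·29=22330 → min 22330 | W₂..W₄: k=2: 0+13717+41·11·43=33110; k=3: 13079+0+41·29·43=64206 → min 33110.
Length 4: W₁..W₄: k=1: 0+33110+29·41·43=84237; k=2: 13079+13717+29·11·43=40513; k=3: 22330+0+29·29·43=58493 → min 40513.
Optimal order: ((W₁W₂)(W₃W₄)) with cost 40513.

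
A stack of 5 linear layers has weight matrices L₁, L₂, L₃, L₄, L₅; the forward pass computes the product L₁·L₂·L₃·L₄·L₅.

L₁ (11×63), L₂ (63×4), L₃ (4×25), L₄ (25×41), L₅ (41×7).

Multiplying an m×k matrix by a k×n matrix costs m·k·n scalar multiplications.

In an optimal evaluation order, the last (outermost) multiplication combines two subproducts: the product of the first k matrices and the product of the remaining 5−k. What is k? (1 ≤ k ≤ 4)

2

Adjacent pairs: L₁L₂ = 11·63·4 = 2772; L₂L₃ = 63·4·25 = 6300; L₃L₄ = 4·25·41 = 4100; L₄L₅ = 25·41·7 = 7175.
Length 3: L₁..L₃: k=1: 0+6300+11·63·25=23625; k=2: 2772+0+11·4·25=3872 → min 3872 | L₂..L₄: k=2: 0+4100+63·4·41=14432; k=3: 6300+0+63·25·41=70875 → min 14432 | L₃..L₅: k=3: 0+7175+4·25·7=7875; k=4: 4100+0+4·41·7=5248 → min 5248.
Length 4: L₁..L₄: k=1: 0+14432+11·63·41=42845; k=2: 2772+4100+11·4·41=8676; k=3: 3872+0+11·25·41=15147 → min 8676 | L₂..L₅: k=2: 0+5248+63·4·7=7012; k=3: 6300+7175+63·25·7=24500; k=4: 14432+0+63·41·7=32513 → min 7012.
Top-level splits: k=1: (L₁..L₁)·(L₂..L₅) → 0+7012+11·63·7 = 11863; k=2: (L₁..L₂)·(L₃..L₅) → 2772+5248+11·4·7 = 8328; k=3: (L₁..L₃)·(L₄..L₅) → 3872+7175+11·25·7 = 12972; k=4: (L₁..L₄)·(L₅..L₅) → 8676+0+11·41·7 = 11833.
Best split is after L₂, i.e. k = 2.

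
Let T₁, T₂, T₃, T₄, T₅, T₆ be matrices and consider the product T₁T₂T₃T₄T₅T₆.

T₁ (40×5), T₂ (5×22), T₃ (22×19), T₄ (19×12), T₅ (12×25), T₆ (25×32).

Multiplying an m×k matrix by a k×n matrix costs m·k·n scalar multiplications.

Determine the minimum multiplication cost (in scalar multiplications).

15130

Adjacent pairs: T₁T₂ = 40·5·22 = 4400; T₂T₃ = 5·22·19 = 2090; T₃T₄ = 22·19·12 = 5016; T₄T₅ = 19·12·25 = 5700; T₅T₆ = 12·25·32 = 9600.
Length 3: T₁..T₃: k=1: 0+2090+40·5·19=5890; k=2: 4400+0+40·22·19=21120 → min 5890 | T₂..T₄: k=2: 0+5016+5·22·12=6336; k=3: 2090+0+5·19·12=3230 → min 3230 | T₃..T₅: k=3: 0+5700+22·19·25=16150; k=4: 5016+0+22·12·25=11616 → min 11616 | T₄..T₆: k=4: 0+9600+19·12·32=16896; k=5: 5700+0+19·25·32=20900 → min 16896.
Length 4: T₁..T₄: k=1: 0+3230+40·5·12=5630; k=2: 4400+5016+40·22·12=19976; k=3: 5890+0+40·19·12=15010 → min 5630 | T₂..T₅: k=2: 0+11616+5·22·25=14366; k=3: 2090+5700+5·19·25=10165; k=4: 3230+0+5·12·25=4730 → min 4730 | T₃..T₆: k=3: 0+16896+22·19·32=30272; k=4: 5016+9600+22·12·32=23064; k=5: 11616+0+22·25·32=29216 → min 23064.
Length 5: T₁..T₅: k=1: 0+4730+40·5·25=9730; k=2: 4400+11616+40·22·25=38016; k=3: 5890+5700+40·19·25=30590; k=4: 5630+0+40·12·25=17630 → min 9730 | T₂..T₆: k=2: 0+23064+5·22·32=26584; k=3: 2090+16896+5·19·32=22026; k=4: 3230+9600+5·12·32=14750; k=5: 4730+0+5·25·32=8730 → min 8730.
Length 6: T₁..T₆: k=1: 0+8730+40·5·32=15130; k=2: 4400+23064+40·22·32=55624; k=3: 5890+16896+40·19·32=47106; k=4: 5630+9600+40·12·32=30590; k=5: 9730+0+40·25·32=41730 → min 15130.
Optimal order: (T₁((((T₂T₃)T₄)T₅)T₆)) with cost 15130.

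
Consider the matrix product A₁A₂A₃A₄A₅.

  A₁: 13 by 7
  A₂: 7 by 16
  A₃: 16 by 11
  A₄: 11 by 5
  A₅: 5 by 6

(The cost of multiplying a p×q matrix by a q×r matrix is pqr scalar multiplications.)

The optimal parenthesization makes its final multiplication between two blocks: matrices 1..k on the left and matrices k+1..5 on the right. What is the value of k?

1

Adjacent pairs: A₁A₂ = 13·7·16 = 1456; A₂A₃ = 7·16·11 = 1232; A₃A₄ = 16·11·5 = 880; A₄A₅ = 11·5·6 = 330.
Length 3: A₁..A₃: k=1: 0+1232+13·7·11=2233; k=2: 1456+0+13·16·11=3744 → min 2233 | A₂..A₄: k=2: 0+880+7·16·5=1440; k=3: 1232+0+7·11·5=1617 → min 1440 | A₃..A₅: k=3: 0+330+16·11·6=1386; k=4: 880+0+16·5·6=1360 → min 1360.
Length 4: A₁..A₄: k=1: 0+1440+13·7·5=1895; k=2: 1456+880+13·16·5=3376; k=3: 2233+0+13·11·5=2948 → min 1895 | A₂..A₅: k=2: 0+1360+7·16·6=2032; k=3: 1232+330+7·11·6=2024; k=4: 1440+0+7·5·6=1650 → min 1650.
Top-level splits: k=1: (A₁..A₁)·(A₂..A₅) → 0+1650+13·7·6 = 2196; k=2: (A₁..A₂)·(A₃..A₅) → 1456+1360+13·16·6 = 4064; k=3: (A₁..A₃)·(A₄..A₅) → 2233+330+13·11·6 = 3421; k=4: (A₁..A₄)·(A₅..A₅) → 1895+0+13·5·6 = 2285.
Best split is after A₁, i.e. k = 1.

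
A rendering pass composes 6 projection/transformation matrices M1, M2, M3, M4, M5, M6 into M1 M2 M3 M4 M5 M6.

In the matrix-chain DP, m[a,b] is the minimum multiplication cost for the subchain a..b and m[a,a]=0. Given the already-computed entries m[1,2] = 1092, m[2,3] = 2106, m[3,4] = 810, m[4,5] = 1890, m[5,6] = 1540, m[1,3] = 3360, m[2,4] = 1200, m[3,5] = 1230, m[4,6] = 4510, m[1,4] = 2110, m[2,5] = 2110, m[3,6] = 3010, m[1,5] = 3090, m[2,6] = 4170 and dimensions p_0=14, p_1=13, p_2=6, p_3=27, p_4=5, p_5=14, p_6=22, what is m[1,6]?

m[1,6] = min over k∈[1,5] of m[1,k]+m[k+1,6]+p_{0}·p_k·p_{6}.
k=1: 0 + 4170 + 14·13·22 = 8174; k=2: 1092 + 3010 + 14·6·22 = 5950; k=3: 3360 + 4510 + 14·27·22 = 16186; k=4: 2110 + 1540 + 14·5·22 = 5190; k=5: 3090 + 0 + 14·14·22 = 7402.
Minimum: 5190 at k=4.

5190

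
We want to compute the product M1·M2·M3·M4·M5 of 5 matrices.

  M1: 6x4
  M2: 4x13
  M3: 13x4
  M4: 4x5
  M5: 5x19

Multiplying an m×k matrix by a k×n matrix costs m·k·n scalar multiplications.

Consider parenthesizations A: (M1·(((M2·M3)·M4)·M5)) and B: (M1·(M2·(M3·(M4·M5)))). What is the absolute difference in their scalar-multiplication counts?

1688

Order A = (M1·(((M2·M3)·M4)·M5)): (M2·M3): 4×13 by 13×4 → 4×4, cost 4·13·4 = 208; ((M2·M3)·M4): 4×4 by 4×5 → 4×5, cost 4·4·5 = 80; cumulative 288; (((M2·M3)·M4)·M5): 4×5 by 5×19 → 4×19, cost 4·5·19 = 380; cumulative 668; (M1·(((M2·M3)·M4)·M5)): 6×4 by 4×19 → 6×19, cost 6·4·19 = 456; cumulative 1124. Total 1124.
Order B = (M1·(M2·(M3·(M4·M5)))): (M4·M5): 4×5 by 5×19 → 4×19, cost 4·5·19 = 380; (M3·(M4·M5)): 13×4 by 4×19 → 13×19, cost 13·4·19 = 988; cumulative 1368; (M2·(M3·(M4·M5))): 4×13 by 13×19 → 4×19, cost 4·13·19 = 988; cumulative 2356; (M1·(M2·(M3·(M4·M5)))): 6×4 by 4×19 → 6×19, cost 6·4·19 = 456; cumulative 2812. Total 2812.
Difference: |1124 − 2812| = 1688.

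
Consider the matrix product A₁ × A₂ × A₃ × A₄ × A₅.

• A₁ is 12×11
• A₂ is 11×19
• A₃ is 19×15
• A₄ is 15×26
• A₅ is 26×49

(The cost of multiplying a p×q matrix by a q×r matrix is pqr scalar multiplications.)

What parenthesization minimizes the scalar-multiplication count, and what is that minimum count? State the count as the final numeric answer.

Adjacent pairs: A₁A₂ = 12·11·19 = 2508; A₂A₃ = 11·19·15 = 3135; A₃A₄ = 19·15·26 = 7410; A₄A₅ = 15·26·49 = 19110.
Length 3: A₁..A₃: k=1: 0+3135+12·11·15=5115; k=2: 2508+0+12·19·15=5928 → min 5115 | A₂..A₄: k=2: 0+7410+11·19·26=12844; k=3: 3135+0+11·15·26=7425 → min 7425 | A₃..A₅: k=3: 0+19110+19·15·49=33075; k=4: 7410+0+19·26·49=31616 → min 31616.
Length 4: A₁..A₄: k=1: 0+7425+12·11·26=10857; k=2: 2508+7410+12·19·26=15846; k=3: 5115+0+12·15·26=9795 → min 9795 | A₂..A₅: k=2: 0+31616+11·19·49=41857; k=3: 3135+19110+11·15·49=30330; k=4: 7425+0+11·26·49=21439 → min 21439.
Length 5: A₁..A₅: k=1: 0+21439+12·11·49=27907; k=2: 2508+31616+12·19·49=45296; k=3: 5115+19110+12·15·49=33045; k=4: 9795+0+12·26·49=25083 → min 25083.
Optimal parenthesization: (((A₁ × (A₂ × A₃)) × A₄) × A₅) with cost 25083.

25083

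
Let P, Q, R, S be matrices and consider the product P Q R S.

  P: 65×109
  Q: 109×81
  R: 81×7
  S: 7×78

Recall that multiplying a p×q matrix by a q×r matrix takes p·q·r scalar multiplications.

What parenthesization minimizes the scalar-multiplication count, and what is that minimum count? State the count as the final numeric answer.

146888

Adjacent pairs: PQ = 65·109·81 = 573885; QR = 109·81·7 = 61803; RS = 81·7·78 = 44226.
Length 3: P..R: k=1: 0+61803+65·109·7=111398; k=2: 573885+0+65·81·7=610740 → min 111398 | Q..S: k=2: 0+44226+109·81·78=732888; k=3: 61803+0+109·7·78=121317 → min 121317.
Length 4: P..S: k=1: 0+121317+65·109·78=673947; k=2: 573885+44226+65·81·78=1028781; k=3: 111398+0+65·7·78=146888 → min 146888.
Optimal parenthesization: ((P (Q R)) S) with cost 146888.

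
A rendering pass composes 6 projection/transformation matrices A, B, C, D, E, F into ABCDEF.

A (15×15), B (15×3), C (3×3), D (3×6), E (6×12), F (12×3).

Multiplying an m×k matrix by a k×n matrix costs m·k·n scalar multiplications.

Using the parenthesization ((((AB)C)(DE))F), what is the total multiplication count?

2106

(AB): 15×15 by 15×3 → 15×3, cost 15·15·3 = 675
((AB)C): 15×3 by 3×3 → 15×3, cost 15·3·3 = 135; cumulative 810
(DE): 3×6 by 6×12 → 3×12, cost 3·6·12 = 216
(((AB)C)(DE)): 15×3 by 3×12 → 15×12, cost 15·3·12 = 540; cumulative 1566
((((AB)C)(DE))F): 15×12 by 12×3 → 15×3, cost 15·12·3 = 540; cumulative 2106
Total: 2106 scalar multiplications.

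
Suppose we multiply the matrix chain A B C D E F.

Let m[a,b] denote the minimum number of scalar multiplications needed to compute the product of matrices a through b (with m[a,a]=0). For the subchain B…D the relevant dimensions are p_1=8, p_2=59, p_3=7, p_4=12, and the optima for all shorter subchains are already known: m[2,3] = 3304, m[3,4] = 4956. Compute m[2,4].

3976

m[2,4] = min over k∈[2,3] of m[2,k]+m[k+1,4]+p_{1}·p_k·p_{4}.
k=2: 0 + 4956 + 8·59·12 = 10620; k=3: 3304 + 0 + 8·7·12 = 3976.
Minimum: 3976 at k=3.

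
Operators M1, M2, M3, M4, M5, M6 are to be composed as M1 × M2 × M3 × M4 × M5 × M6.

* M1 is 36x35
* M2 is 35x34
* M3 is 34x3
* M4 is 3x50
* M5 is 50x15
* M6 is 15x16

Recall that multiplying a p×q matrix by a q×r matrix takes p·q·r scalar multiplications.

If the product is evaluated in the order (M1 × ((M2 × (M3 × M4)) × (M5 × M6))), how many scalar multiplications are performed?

(M3 × M4): 34×3 by 3×50 → 34×50, cost 34·3·50 = 5100
(M2 × (M3 × M4)): 35×34 by 34×50 → 35×50, cost 35·34·50 = 59500; cumulative 64600
(M5 × M6): 50×15 by 15×16 → 50×16, cost 50·15·16 = 12000
((M2 × (M3 × M4)) × (M5 × M6)): 35×50 by 50×16 → 35×16, cost 35·50·16 = 28000; cumulative 104600
(M1 × ((M2 × (M3 × M4)) × (M5 × M6))): 36×35 by 35×16 → 36×16, cost 36·35·16 = 20160; cumulative 124760
Total: 124760 scalar multiplications.

124760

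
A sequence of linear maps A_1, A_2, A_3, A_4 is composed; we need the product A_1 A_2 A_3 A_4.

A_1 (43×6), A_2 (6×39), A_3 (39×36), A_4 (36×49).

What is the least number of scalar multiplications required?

31650

Adjacent pairs: A_1A_2 = 43·6·39 = 10062; A_2A_3 = 6·39·36 = 8424; A_3A_4 = 39·36·49 = 68796.
Length 3: A_1..A_3: k=1: 0+8424+43·6·36=17712; k=2: 10062+0+43·39·36=70434 → min 17712 | A_2..A_4: k=2: 0+68796+6·39·49=80262; k=3: 8424+0+6·36·49=19008 → min 19008.
Length 4: A_1..A_4: k=1: 0+19008+43·6·49=31650; k=2: 10062+68796+43·39·49=161031; k=3: 17712+0+43·36·49=93564 → min 31650.
Optimal order: (A_1 ((A_2 A_3) A_4)) with cost 31650.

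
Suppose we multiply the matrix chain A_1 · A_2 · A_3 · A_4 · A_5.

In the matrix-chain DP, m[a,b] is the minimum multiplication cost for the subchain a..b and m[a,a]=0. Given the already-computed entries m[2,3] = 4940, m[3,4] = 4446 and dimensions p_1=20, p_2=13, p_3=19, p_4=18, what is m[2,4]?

m[2,4] = min over k∈[2,3] of m[2,k]+m[k+1,4]+p_{1}·p_k·p_{4}.
k=2: 0 + 4446 + 20·13·18 = 9126; k=3: 4940 + 0 + 20·19·18 = 11780.
Minimum: 9126 at k=2.

9126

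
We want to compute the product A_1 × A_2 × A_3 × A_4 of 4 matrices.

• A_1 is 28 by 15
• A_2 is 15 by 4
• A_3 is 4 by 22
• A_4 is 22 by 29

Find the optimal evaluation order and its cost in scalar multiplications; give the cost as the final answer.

Adjacent pairs: A_1A_2 = 28·15·4 = 1680; A_2A_3 = 15·4·22 = 1320; A_3A_4 = 4·22·29 = 2552.
Length 3: A_1..A_3: k=1: 0+1320+28·15·22=10560; k=2: 1680+0+28·4·22=4144 → min 4144 | A_2..A_4: k=2: 0+2552+15·4·29=4292; k=3: 1320+0+15·22·29=10890 → min 4292.
Length 4: A_1..A_4: k=1: 0+4292+28·15·29=16472; k=2: 1680+2552+28·4·29=7480; k=3: 4144+0+28·22·29=22008 → min 7480.
Optimal parenthesization: ((A_1 × A_2) × (A_3 × A_4)) with cost 7480.

7480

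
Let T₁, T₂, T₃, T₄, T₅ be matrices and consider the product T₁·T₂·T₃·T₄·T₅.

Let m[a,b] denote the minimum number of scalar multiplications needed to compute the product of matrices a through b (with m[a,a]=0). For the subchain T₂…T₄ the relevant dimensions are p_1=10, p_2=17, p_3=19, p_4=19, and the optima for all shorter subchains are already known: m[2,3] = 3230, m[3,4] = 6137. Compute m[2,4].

m[2,4] = min over k∈[2,3] of m[2,k]+m[k+1,4]+p_{1}·p_k·p_{4}.
k=2: 0 + 6137 + 10·17·19 = 9367; k=3: 3230 + 0 + 10·19·19 = 6840.
Minimum: 6840 at k=3.

6840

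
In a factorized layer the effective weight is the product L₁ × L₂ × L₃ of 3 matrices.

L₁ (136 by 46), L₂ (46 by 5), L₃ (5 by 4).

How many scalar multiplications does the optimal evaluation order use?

Order (L₁ × (L₂ × L₃)): (L₂ × L₃): 46×5 by 5×4 → 46×4, cost 46·5·4 = 920; (L₁ × (L₂ × L₃)): 136×46 by 46×4 → 136×4, cost 136·46·4 = 25024; cumulative 25944. Total 25944.
Order ((L₁ × L₂) × L₃): (L₁ × L₂): 136×46 by 46×5 → 136×5, cost 136·46·5 = 31280; ((L₁ × L₂) × L₃): 136×5 by 5×4 → 136×4, cost 136·5·4 = 2720; cumulative 34000. Total 34000.
Minimum: 25944.

25944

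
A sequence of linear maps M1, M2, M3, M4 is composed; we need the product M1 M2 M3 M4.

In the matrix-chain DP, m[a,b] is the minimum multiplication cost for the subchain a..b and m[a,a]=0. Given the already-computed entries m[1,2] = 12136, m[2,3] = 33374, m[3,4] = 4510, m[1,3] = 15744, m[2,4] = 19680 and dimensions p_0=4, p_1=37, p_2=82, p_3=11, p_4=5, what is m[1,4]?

m[1,4] = min over k∈[1,3] of m[1,k]+m[k+1,4]+p_{0}·p_k·p_{4}.
k=1: 0 + 19680 + 4·37·5 = 20420; k=2: 12136 + 4510 + 4·82·5 = 18286; k=3: 15744 + 0 + 4·11·5 = 15964.
Minimum: 15964 at k=3.

15964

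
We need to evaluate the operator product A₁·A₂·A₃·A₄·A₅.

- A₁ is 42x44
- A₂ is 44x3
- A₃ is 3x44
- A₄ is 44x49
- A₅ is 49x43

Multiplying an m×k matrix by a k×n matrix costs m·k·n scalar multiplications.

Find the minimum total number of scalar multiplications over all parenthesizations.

23751

Adjacent pairs: A₁A₂ = 42·44·3 = 5544; A₂A₃ = 44·3·44 = 5808; A₃A₄ = 3·44·49 = 6468; A₄A₅ = 44·49·43 = 92708.
Length 3: A₁..A₃: k=1: 0+5808+42·44·44=87120; k=2: 5544+0+42·3·44=11088 → min 11088 | A₂..A₄: k=2: 0+6468+44·3·49=12936; k=3: 5808+0+44·44·49=100672 → min 12936 | A₃..A₅: k=3: 0+92708+3·44·43=98384; k=4: 6468+0+3·49·43=12789 → min 12789.
Length 4: A₁..A₄: k=1: 0+12936+42·44·49=103488; k=2: 5544+6468+42·3·49=18186; k=3: 11088+0+42·44·49=101640 → min 18186 | A₂..A₅: k=2: 0+12789+44·3·43=18465; k=3: 5808+92708+44·44·43=181764; k=4: 12936+0+44·49·43=105644 → min 18465.
Length 5: A₁..A₅: k=1: 0+18465+42·44·43=97929; k=2: 5544+12789+42·3·43=23751; k=3: 11088+92708+42·44·43=183260; k=4: 18186+0+42·49·43=106680 → min 23751.
Optimal order: ((A₁·A₂)·((A₃·A₄)·A₅)) with cost 23751.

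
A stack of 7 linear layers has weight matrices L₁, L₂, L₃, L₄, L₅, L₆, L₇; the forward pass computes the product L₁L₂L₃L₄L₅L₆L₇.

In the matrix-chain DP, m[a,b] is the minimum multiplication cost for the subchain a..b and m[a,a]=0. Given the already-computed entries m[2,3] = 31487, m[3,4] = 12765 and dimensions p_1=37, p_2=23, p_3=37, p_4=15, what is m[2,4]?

m[2,4] = min over k∈[2,3] of m[2,k]+m[k+1,4]+p_{1}·p_k·p_{4}.
k=2: 0 + 12765 + 37·23·15 = 25530; k=3: 31487 + 0 + 37·37·15 = 52022.
Minimum: 25530 at k=2.

25530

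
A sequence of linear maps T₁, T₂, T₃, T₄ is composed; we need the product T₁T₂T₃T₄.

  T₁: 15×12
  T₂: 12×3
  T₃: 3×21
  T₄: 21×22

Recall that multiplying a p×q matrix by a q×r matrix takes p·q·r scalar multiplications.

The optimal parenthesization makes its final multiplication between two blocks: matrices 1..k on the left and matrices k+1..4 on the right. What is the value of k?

Adjacent pairs: T₁T₂ = 15·12·3 = 540; T₂T₃ = 12·3·21 = 756; T₃T₄ = 3·21·22 = 1386.
Length 3: T₁..T₃: k=1: 0+756+15·12·21=4536; k=2: 540+0+15·3·21=1485 → min 1485 | T₂..T₄: k=2: 0+1386+12·3·22=2178; k=3: 756+0+12·21·22=6300 → min 2178.
Top-level splits: k=1: (T₁..T₁)·(T₂..T₄) → 0+2178+15·12·22 = 6138; k=2: (T₁..T₂)·(T₃..T₄) → 540+1386+15·3·22 = 2916; k=3: (T₁..T₃)·(T₄..T₄) → 1485+0+15·21·22 = 8415.
Best split is after T₂, i.e. k = 2.

2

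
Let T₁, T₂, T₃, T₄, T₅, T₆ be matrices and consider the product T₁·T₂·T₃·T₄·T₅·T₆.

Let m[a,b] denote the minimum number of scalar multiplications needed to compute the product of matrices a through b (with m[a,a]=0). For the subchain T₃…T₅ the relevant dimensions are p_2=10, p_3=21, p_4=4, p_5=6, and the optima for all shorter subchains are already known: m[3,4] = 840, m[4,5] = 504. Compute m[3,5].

m[3,5] = min over k∈[3,4] of m[3,k]+m[k+1,5]+p_{2}·p_k·p_{5}.
k=3: 0 + 504 + 10·21·6 = 1764; k=4: 840 + 0 + 10·4·6 = 1080.
Minimum: 1080 at k=4.

1080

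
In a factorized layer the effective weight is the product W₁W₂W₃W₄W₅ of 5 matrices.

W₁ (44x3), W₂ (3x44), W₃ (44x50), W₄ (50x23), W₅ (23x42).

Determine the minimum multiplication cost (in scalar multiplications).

Adjacent pairs: W₁W₂ = 44·3·44 = 5808; W₂W₃ = 3·44·50 = 6600; W₃W₄ = 44·50·23 = 50600; W₄W₅ = 50·23·42 = 48300.
Length 3: W₁..W₃: k=1: 0+6600+44·3·50=13200; k=2: 5808+0+44·44·50=102608 → min 13200 | W₂..W₄: k=2: 0+50600+3·44·23=53636; k=3: 6600+0+3·50·23=10050 → min 10050 | W₃..W₅: k=3: 0+48300+44·50·42=140700; k=4: 50600+0+44·23·42=93104 → min 93104.
Length 4: W₁..W₄: k=1: 0+10050+44·3·23=13086; k=2: 5808+50600+44·44·23=100936; k=3: 13200+0+44·50·23=63800 → min 13086 | W₂..W₅: k=2: 0+93104+3·44·42=98648; k=3: 6600+48300+3·50·42=61200; k=4: 10050+0+3·23·42=12948 → min 12948.
Length 5: W₁..W₅: k=1: 0+12948+44·3·42=18492; k=2: 5808+93104+44·44·42=180224; k=3: 13200+48300+44·50·42=153900; k=4: 13086+0+44·23·42=55590 → min 18492.
Optimal order: (W₁(((W₂W₃)W₄)W₅)) with cost 18492.

18492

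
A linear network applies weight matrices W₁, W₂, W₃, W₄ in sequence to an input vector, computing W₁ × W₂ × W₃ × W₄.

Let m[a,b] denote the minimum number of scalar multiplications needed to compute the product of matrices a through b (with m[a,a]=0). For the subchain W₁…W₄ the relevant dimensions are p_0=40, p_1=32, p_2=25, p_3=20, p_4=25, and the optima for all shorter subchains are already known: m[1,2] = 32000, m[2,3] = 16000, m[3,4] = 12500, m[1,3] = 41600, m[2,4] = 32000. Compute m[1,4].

61600

m[1,4] = min over k∈[1,3] of m[1,k]+m[k+1,4]+p_{0}·p_k·p_{4}.
k=1: 0 + 32000 + 40·32·25 = 64000; k=2: 32000 + 12500 + 40·25·25 = 69500; k=3: 41600 + 0 + 40·20·25 = 61600.
Minimum: 61600 at k=3.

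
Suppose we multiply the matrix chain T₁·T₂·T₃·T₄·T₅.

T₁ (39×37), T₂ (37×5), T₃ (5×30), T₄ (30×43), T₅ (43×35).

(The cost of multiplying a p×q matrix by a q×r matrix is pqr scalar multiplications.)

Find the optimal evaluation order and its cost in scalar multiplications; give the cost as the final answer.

28015

Adjacent pairs: T₁T₂ = 39·37·5 = 7215; T₂T₃ = 37·5·30 = 5550; T₃T₄ = 5·30·43 = 6450; T₄T₅ = 30·43·35 = 45150.
Length 3: T₁..T₃: k=1: 0+5550+39·37·30=48840; k=2: 7215+0+39·5·30=13065 → min 13065 | T₂..T₄: k=2: 0+6450+37·5·43=14405; k=3: 5550+0+37·30·43=53280 → min 14405 | T₃..T₅: k=3: 0+45150+5·30·35=50400; k=4: 6450+0+5·43·35=13975 → min 13975.
Length 4: T₁..T₄: k=1: 0+14405+39·37·43=76454; k=2: 7215+6450+39·5·43=22050; k=3: 13065+0+39·30·43=63375 → min 22050 | T₂..T₅: k=2: 0+13975+37·5·35=20450; k=3: 5550+45150+37·30·35=89550; k=4: 14405+0+37·43·35=70090 → min 20450.
Length 5: T₁..T₅: k=1: 0+20450+39·37·35=70955; k=2: 7215+13975+39·5·35=28015; k=3: 13065+45150+39·30·35=99165; k=4: 22050+0+39·43·35=80745 → min 28015.
Optimal parenthesization: ((T₁·T₂)·((T₃·T₄)·T₅)) with cost 28015.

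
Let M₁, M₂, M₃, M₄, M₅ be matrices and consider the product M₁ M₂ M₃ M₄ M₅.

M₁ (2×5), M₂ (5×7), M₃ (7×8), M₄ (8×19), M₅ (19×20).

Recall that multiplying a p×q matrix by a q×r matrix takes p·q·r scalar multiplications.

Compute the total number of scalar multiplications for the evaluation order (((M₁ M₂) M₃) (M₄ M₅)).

(M₁ M₂): 2×5 by 5×7 → 2×7, cost 2·5·7 = 70
((M₁ M₂) M₃): 2×7 by 7×8 → 2×8, cost 2·7·8 = 112; cumulative 182
(M₄ M₅): 8×19 by 19×20 → 8×20, cost 8·19·20 = 3040
(((M₁ M₂) M₃) (M₄ M₅)): 2×8 by 8×20 → 2×20, cost 2·8·20 = 320; cumulative 3542
Total: 3542 scalar multiplications.

3542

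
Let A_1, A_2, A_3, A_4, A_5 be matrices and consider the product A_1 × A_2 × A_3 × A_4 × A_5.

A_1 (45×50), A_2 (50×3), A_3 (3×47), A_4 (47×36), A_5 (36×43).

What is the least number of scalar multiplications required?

22275

Adjacent pairs: A_1A_2 = 45·50·3 = 6750; A_2A_3 = 50·3·47 = 7050; A_3A_4 = 3·47·36 = 5076; A_4A_5 = 47·36·43 = 72756.
Length 3: A_1..A_3: k=1: 0+7050+45·50·47=112800; k=2: 6750+0+45·3·47=13095 → min 13095 | A_2..A_4: k=2: 0+5076+50·3·36=10476; k=3: 7050+0+50·47·36=91650 → min 10476 | A_3..A_5: k=3: 0+72756+3·47·43=78819; k=4: 5076+0+3·36·43=9720 → min 9720.
Length 4: A_1..A_4: k=1: 0+10476+45·50·36=91476; k=2: 6750+5076+45·3·36=16686; k=3: 13095+0+45·47·36=89235 → min 16686 | A_2..A_5: k=2: 0+9720+50·3·43=16170; k=3: 7050+72756+50·47·43=180856; k=4: 10476+0+50·36·43=87876 → min 16170.
Length 5: A_1..A_5: k=1: 0+16170+45·50·43=112920; k=2: 6750+9720+45·3·43=22275; k=3: 13095+72756+45·47·43=176796; k=4: 16686+0+45·36·43=86346 → min 22275.
Optimal order: ((A_1 × A_2) × ((A_3 × A_4) × A_5)) with cost 22275.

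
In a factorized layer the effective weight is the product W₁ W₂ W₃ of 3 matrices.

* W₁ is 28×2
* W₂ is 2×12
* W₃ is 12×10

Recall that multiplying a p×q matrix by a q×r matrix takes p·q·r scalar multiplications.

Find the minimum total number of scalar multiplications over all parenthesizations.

800

Order (W₁ (W₂ W₃)): (W₂ W₃): 2×12 by 12×10 → 2×10, cost 2·12·10 = 240; (W₁ (W₂ W₃)): 28×2 by 2×10 → 28×10, cost 28·2·10 = 560; cumulative 800. Total 800.
Order ((W₁ W₂) W₃): (W₁ W₂): 28×2 by 2×12 → 28×12, cost 28·2·12 = 672; ((W₁ W₂) W₃): 28×12 by 12×10 → 28×10, cost 28·12·10 = 3360; cumulative 4032. Total 4032.
Minimum: 800.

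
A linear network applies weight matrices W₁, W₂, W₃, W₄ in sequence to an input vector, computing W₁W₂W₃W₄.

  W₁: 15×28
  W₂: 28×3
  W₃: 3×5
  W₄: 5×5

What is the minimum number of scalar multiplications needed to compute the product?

Adjacent pairs: W₁W₂ = 15·28·3 = 1260; W₂W₃ = 28·3·5 = 420; W₃W₄ = 3·5·5 = 75.
Length 3: W₁..W₃: k=1: 0+420+15·28·5=2520; k=2: 1260+0+15·3·5=1485 → min 1485 | W₂..W₄: k=2: 0+75+28·3·5=495; k=3: 420+0+28·5·5=1120 → min 495.
Length 4: W₁..W₄: k=1: 0+495+15·28·5=2595; k=2: 1260+75+15·3·5=1560; k=3: 1485+0+15·5·5=1860 → min 1560.
Optimal order: ((W₁W₂)(W₃W₄)) with cost 1560.

1560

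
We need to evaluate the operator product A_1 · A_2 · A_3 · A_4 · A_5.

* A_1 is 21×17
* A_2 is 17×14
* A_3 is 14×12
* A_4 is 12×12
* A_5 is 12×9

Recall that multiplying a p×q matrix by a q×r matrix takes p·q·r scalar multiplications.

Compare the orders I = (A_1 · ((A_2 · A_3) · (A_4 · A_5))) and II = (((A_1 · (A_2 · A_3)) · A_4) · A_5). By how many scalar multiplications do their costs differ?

Order I = (A_1 · ((A_2 · A_3) · (A_4 · A_5))): (A_2 · A_3): 17×14 by 14×12 → 17×12, cost 17·14·12 = 2856; (A_4 · A_5): 12×12 by 12×9 → 12×9, cost 12·12·9 = 1296; ((A_2 · A_3) · (A_4 · A_5)): 17×12 by 12×9 → 17×9, cost 17·12·9 = 1836; cumulative 5988; (A_1 · ((A_2 · A_3) · (A_4 · A_5))): 21×17 by 17×9 → 21×9, cost 21·17·9 = 3213; cumulative 9201. Total 9201.
Order II = (((A_1 · (A_2 · A_3)) · A_4) · A_5): (A_2 · A_3): 17×14 by 14×12 → 17×12, cost 17·14·12 = 2856; (A_1 · (A_2 · A_3)): 21×17 by 17×12 → 21×12, cost 21·17·12 = 4284; cumulative 7140; ((A_1 · (A_2 · A_3)) · A_4): 21×12 by 12×12 → 21×12, cost 21·12·12 = 3024; cumulative 10164; (((A_1 · (A_2 · A_3)) · A_4) · A_5): 21×12 by 12×9 → 21×9, cost 21·12·9 = 2268; cumulative 12432. Total 12432.
Difference: |9201 − 12432| = 3231.

3231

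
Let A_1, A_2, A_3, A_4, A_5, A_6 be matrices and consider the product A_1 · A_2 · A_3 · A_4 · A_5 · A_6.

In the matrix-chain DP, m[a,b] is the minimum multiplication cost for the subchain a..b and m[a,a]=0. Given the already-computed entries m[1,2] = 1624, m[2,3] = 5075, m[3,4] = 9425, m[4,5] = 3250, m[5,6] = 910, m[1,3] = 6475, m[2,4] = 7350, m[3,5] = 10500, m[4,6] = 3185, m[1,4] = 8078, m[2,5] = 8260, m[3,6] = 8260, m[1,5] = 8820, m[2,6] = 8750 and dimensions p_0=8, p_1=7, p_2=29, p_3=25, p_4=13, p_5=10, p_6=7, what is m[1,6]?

m[1,6] = min over k∈[1,5] of m[1,k]+m[k+1,6]+p_{0}·p_k·p_{6}.
k=1: 0 + 8750 + 8·7·7 = 9142; k=2: 1624 + 8260 + 8·29·7 = 11508; k=3: 6475 + 3185 + 8·25·7 = 11060; k=4: 8078 + 910 + 8·13·7 = 9716; k=5: 8820 + 0 + 8·10·7 = 9380.
Minimum: 9142 at k=1.

9142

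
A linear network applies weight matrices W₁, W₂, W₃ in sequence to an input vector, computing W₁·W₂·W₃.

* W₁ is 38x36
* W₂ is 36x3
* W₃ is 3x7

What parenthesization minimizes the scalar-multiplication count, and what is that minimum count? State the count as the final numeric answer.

(W₁·(W₂·W₃)): cost 10332.
((W₁·W₂)·W₃): cost 4902.
Optimal: ((W₁·W₂)·W₃) with cost 4902.

4902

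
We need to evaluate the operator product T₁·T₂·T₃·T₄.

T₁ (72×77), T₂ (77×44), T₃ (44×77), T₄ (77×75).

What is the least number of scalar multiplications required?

735636

Adjacent pairs: T₁T₂ = 72·77·44 = 243936; T₂T₃ = 77·44·77 = 260876; T₃T₄ = 44·77·75 = 254100.
Length 3: T₁..T₃: k=1: 0+260876+72·77·77=687764; k=2: 243936+0+72·44·77=487872 → min 487872 | T₂..T₄: k=2: 0+254100+77·44·75=508200; k=3: 260876+0+77·77·75=705551 → min 508200.
Length 4: T₁..T₄: k=1: 0+508200+72·77·75=924000; k=2: 243936+254100+72·44·75=735636; k=3: 487872+0+72·77·75=903672 → min 735636.
Optimal order: ((T₁·T₂)·(T₃·T₄)) with cost 735636.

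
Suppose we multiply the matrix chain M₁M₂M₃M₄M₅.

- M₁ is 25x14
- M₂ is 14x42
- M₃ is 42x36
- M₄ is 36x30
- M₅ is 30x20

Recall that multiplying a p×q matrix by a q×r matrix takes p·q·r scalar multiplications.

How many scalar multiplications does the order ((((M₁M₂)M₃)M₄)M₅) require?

(M₁M₂): 25×14 by 14×42 → 25×42, cost 25·14·42 = 14700
((M₁M₂)M₃): 25×42 by 42×36 → 25×36, cost 25·42·36 = 37800; cumulative 52500
(((M₁M₂)M₃)M₄): 25×36 by 36×30 → 25×30, cost 25·36·30 = 27000; cumulative 79500
((((M₁M₂)M₃)M₄)M₅): 25×30 by 30×20 → 25×20, cost 25·30·20 = 15000; cumulative 94500
Total: 94500 scalar multiplications.

94500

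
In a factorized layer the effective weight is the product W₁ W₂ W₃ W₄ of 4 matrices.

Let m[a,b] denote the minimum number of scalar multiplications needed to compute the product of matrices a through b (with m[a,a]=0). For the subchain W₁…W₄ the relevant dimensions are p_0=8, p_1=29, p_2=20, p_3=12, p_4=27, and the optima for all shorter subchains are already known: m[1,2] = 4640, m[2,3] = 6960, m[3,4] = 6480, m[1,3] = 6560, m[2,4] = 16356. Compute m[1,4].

m[1,4] = min over k∈[1,3] of m[1,k]+m[k+1,4]+p_{0}·p_k·p_{4}.
k=1: 0 + 16356 + 8·29·27 = 22620; k=2: 4640 + 6480 + 8·20·27 = 15440; k=3: 6560 + 0 + 8·12·27 = 9152.
Minimum: 9152 at k=3.

9152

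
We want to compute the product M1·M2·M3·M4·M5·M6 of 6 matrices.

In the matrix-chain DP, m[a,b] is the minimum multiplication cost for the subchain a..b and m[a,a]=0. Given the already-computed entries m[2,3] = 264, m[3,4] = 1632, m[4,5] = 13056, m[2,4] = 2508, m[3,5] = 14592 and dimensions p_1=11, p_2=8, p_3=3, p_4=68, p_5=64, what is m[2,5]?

15432

m[2,5] = min over k∈[2,4] of m[2,k]+m[k+1,5]+p_{1}·p_k·p_{5}.
k=2: 0 + 14592 + 11·8·64 = 20224; k=3: 264 + 13056 + 11·3·64 = 15432; k=4: 2508 + 0 + 11·68·64 = 50380.
Minimum: 15432 at k=3.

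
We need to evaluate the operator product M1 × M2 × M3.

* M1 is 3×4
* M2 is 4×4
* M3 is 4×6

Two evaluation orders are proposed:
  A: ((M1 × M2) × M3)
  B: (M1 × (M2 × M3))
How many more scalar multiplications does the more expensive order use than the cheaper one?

48

Order A = ((M1 × M2) × M3): (M1 × M2): 3×4 by 4×4 → 3×4, cost 3·4·4 = 48; ((M1 × M2) × M3): 3×4 by 4×6 → 3×6, cost 3·4·6 = 72; cumulative 120. Total 120.
Order B = (M1 × (M2 × M3)): (M2 × M3): 4×4 by 4×6 → 4×6, cost 4·4·6 = 96; (M1 × (M2 × M3)): 3×4 by 4×6 → 3×6, cost 3·4·6 = 72; cumulative 168. Total 168.
Difference: |120 − 168| = 48.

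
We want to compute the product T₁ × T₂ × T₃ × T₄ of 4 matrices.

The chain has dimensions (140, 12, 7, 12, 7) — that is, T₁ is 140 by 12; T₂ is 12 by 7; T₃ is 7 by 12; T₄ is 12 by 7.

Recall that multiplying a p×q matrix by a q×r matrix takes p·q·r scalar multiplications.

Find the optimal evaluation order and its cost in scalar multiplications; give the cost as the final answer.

Adjacent pairs: T₁T₂ = 140·12·7 = 11760; T₂T₃ = 12·7·12 = 1008; T₃T₄ = 7·12·7 = 588.
Length 3: T₁..T₃: k=1: 0+1008+140·12·12=21168; k=2: 11760+0+140·7·12=23520 → min 21168 | T₂..T₄: k=2: 0+588+12·7·7=1176; k=3: 1008+0+12·12·7=2016 → min 1176.
Length 4: T₁..T₄: k=1: 0+1176+140·12·7=12936; k=2: 11760+588+140·7·7=19208; k=3: 21168+0+140·12·7=32928 → min 12936.
Optimal parenthesization: (T₁ × (T₂ × (T₃ × T₄))) with cost 12936.

12936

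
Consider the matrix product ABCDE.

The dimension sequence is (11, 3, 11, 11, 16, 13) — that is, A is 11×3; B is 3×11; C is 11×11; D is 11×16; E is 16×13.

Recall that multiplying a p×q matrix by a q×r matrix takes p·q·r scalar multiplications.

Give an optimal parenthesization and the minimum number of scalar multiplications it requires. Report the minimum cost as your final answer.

Adjacent pairs: AB = 11·3·11 = 363; BC = 3·11·11 = 363; CD = 11·11·16 = 1936; DE = 11·16·13 = 2288.
Length 3: A..C: k=1: 0+363+11·3·11=726; k=2: 363+0+11·11·11=1694 → min 726 | B..D: k=2: 0+1936+3·11·16=2464; k=3: 363+0+3·11·16=891 → min 891 | C..E: k=3: 0+2288+11·11·13=3861; k=4: 1936+0+11·16·13=4224 → min 3861.
Length 4: A..D: k=1: 0+891+11·3·16=1419; k=2: 363+1936+11·11·16=4235; k=3: 726+0+11·11·16=2662 → min 1419 | B..E: k=2: 0+3861+3·11·13=4290; k=3: 363+2288+3·11·13=3080; k=4: 891+0+3·16·13=1515 → min 1515.
Length 5: A..E: k=1: 0+1515+11·3·13=1944; k=2: 363+3861+11·11·13=5797; k=3: 726+2288+11·11·13=4587; k=4: 1419+0+11·16·13=3707 → min 1944.
Optimal parenthesization: (A(((BC)D)E)) with cost 1944.

1944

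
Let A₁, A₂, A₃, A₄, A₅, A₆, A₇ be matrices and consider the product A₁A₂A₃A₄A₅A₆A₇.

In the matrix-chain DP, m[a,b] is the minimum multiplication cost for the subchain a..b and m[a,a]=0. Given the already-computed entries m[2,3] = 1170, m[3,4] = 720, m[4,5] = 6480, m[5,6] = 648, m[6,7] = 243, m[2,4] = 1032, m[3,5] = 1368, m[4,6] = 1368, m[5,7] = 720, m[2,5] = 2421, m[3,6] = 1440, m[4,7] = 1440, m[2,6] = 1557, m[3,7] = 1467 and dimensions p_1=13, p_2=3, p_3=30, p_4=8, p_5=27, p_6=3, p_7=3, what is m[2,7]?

m[2,7] = min over k∈[2,6] of m[2,k]+m[k+1,7]+p_{1}·p_k·p_{7}.
k=2: 0 + 1467 + 13·3·3 = 1584; k=3: 1170 + 1440 + 13·30·3 = 3780; k=4: 1032 + 720 + 13·8·3 = 2064; k=5: 2421 + 243 + 13·27·3 = 3717; k=6: 1557 + 0 + 13·3·3 = 1674.
Minimum: 1584 at k=2.

1584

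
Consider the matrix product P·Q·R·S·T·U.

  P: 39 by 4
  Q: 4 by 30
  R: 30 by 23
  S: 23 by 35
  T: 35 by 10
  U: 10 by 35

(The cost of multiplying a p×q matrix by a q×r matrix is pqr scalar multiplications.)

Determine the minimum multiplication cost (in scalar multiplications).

14240

Adjacent pairs: PQ = 39·4·30 = 4680; QR = 4·30·23 = 2760; RS = 30·23·35 = 24150; ST = 23·35·10 = 8050; TU = 35·10·35 = 12250.
Length 3: P..R: k=1: 0+2760+39·4·23=6348; k=2: 4680+0+39·30·23=31590 → min 6348 | Q..S: k=2: 0+24150+4·30·35=28350; k=3: 2760+0+4·23·35=5980 → min 5980 | R..T: k=3: 0+8050+30·23·10=14950; k=4: 24150+0+30·35·10=34650 → min 14950 | S..U: k=4: 0+12250+23·35·35=40425; k=5: 8050+0+23·10·35=16100 → min 16100.
Length 4: P..S: k=1: 0+5980+39·4·35=11440; k=2: 4680+24150+39·30·35=69780; k=3: 6348+0+39·23·35=37743 → min 11440 | Q..T: k=2: 0+14950+4·30·10=16150; k=3: 2760+8050+4·23·10=11730; k=4: 5980+0+4·35·10=7380 → min 7380 | R..U: k=3: 0+16100+30·23·35=40250; k=4: 24150+12250+30·35·35=73150; k=5: 14950+0+30·10·35=25450 → min 25450.
Length 5: P..T: k=1: 0+7380+39·4·10=8940; k=2: 4680+14950+39·30·10=31330; k=3: 6348+8050+39·23·10=23368; k=4: 11440+0+39·35·10=25090 → min 8940 | Q..U: k=2: 0+25450+4·30·35=29650; k=3: 2760+16100+4·23·35=22080; k=4: 5980+12250+4·35·35=23130; k=5: 7380+0+4·10·35=8780 → min 8780.
Length 6: P..U: k=1: 0+8780+39·4·35=14240; k=2: 4680+25450+39·30·35=71080; k=3: 6348+16100+39·23·35=53843; k=4: 11440+12250+39·35·35=71465; k=5: 8940+0+39·10·35=22590 → min 14240.
Optimal order: (P·((((Q·R)·S)·T)·U)) with cost 14240.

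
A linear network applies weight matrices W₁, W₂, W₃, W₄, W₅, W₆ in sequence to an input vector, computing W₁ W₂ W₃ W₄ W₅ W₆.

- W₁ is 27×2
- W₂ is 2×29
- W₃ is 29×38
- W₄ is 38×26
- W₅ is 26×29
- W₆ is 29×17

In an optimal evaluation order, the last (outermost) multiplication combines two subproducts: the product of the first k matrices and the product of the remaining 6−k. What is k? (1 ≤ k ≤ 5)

Adjacent pairs: W₁W₂ = 27·2·29 = 1566; W₂W₃ = 2·29·38 = 2204; W₃W₄ = 29·38·26 = 28652; W₄W₅ = 38·26·29 = 28652; W₅W₆ = 26·29·17 = 12818.
Length 3: W₁..W₃: k=1: 0+2204+27·2·38=4256; k=2: 1566+0+27·29·38=31320 → min 4256 | W₂..W₄: k=2: 0+28652+2·29·26=30160; k=3: 2204+0+2·38·26=4180 → min 4180 | W₃..W₅: k=3: 0+28652+29·38·29=60610; k=4: 28652+0+29·26·29=50518 → min 50518 | W₄..W₆: k=4: 0+12818+38·26·17=29614; k=5: 28652+0+38·29·17=47386 → min 29614.
Length 4: W₁..W₄: k=1: 0+4180+27·2·26=5584; k=2: 1566+28652+27·29·26=50576; k=3: 4256+0+27·38·26=30932 → min 5584 | W₂..W₅: k=2: 0+50518+2·29·29=52200; k=3: 2204+28652+2·38·29=33060; k=4: 4180+0+2·26·29=5688 → min 5688 | W₃..W₆: k=3: 0+29614+29·38·17=48348; k=4: 28652+12818+29·26·17=54288; k=5: 50518+0+29·29·17=64815 → min 48348.
Length 5: W₁..W₅: k=1: 0+5688+27·2·29=7254; k=2: 1566+50518+27·29·29=74791; k=3: 4256+28652+27·38·29=62662; k=4: 5584+0+27·26·29=25942 → min 7254 | W₂..W₆: k=2: 0+48348+2·29·17=49334; k=3: 2204+29614+2·38·17=33110; k=4: 4180+12818+2·26·17=17882; k=5: 5688+0+2·29·17=6674 → min 6674.
Top-level splits: k=1: (W₁..W₁)·(W₂..W₆) → 0+6674+27·2·17 = 7592; k=2: (W₁..W₂)·(W₃..W₆) → 1566+48348+27·29·17 = 63225; k=3: (W₁..W₃)·(W₄..W₆) → 4256+29614+27·38·17 = 51312; k=4: (W₁..W₄)·(W₅..W₆) → 5584+12818+27·26·17 = 30336; k=5: (W₁..W₅)·(W₆..W₆) → 7254+0+27·29·17 = 20565.
Best split is after W₁, i.e. k = 1.

1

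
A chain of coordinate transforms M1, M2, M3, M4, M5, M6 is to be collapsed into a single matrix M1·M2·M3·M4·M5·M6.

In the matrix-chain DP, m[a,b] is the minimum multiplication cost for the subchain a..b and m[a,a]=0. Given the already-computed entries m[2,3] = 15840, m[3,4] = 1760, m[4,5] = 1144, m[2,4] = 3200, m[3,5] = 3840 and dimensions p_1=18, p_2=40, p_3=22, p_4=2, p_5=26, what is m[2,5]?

4136

m[2,5] = min over k∈[2,4] of m[2,k]+m[k+1,5]+p_{1}·p_k·p_{5}.
k=2: 0 + 3840 + 18·40·26 = 22560; k=3: 15840 + 1144 + 18·22·26 = 27280; k=4: 3200 + 0 + 18·2·26 = 4136.
Minimum: 4136 at k=4.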